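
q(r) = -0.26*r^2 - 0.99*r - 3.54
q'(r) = -0.52*r - 0.99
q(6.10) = -19.25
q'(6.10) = -4.16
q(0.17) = -3.72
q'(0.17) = -1.08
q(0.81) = -4.51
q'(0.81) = -1.41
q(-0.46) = -3.14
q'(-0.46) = -0.75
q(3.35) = -9.77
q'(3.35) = -2.73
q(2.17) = -6.91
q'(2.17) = -2.12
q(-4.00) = -3.74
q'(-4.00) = 1.09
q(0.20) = -3.75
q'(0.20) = -1.09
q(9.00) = -33.51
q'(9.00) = -5.67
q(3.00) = -8.85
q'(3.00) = -2.55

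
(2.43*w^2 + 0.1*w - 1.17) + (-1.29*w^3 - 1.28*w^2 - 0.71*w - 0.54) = -1.29*w^3 + 1.15*w^2 - 0.61*w - 1.71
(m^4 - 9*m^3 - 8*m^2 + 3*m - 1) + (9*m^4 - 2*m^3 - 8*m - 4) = 10*m^4 - 11*m^3 - 8*m^2 - 5*m - 5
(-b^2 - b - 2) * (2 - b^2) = b^4 + b^3 - 2*b - 4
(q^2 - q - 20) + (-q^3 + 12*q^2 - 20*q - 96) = -q^3 + 13*q^2 - 21*q - 116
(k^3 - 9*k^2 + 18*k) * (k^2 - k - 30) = k^5 - 10*k^4 - 3*k^3 + 252*k^2 - 540*k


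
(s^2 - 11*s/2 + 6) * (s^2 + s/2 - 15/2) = s^4 - 5*s^3 - 17*s^2/4 + 177*s/4 - 45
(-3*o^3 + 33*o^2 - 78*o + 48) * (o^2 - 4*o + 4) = -3*o^5 + 45*o^4 - 222*o^3 + 492*o^2 - 504*o + 192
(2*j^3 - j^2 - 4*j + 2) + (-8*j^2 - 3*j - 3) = 2*j^3 - 9*j^2 - 7*j - 1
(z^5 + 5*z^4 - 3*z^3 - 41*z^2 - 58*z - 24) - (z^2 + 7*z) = z^5 + 5*z^4 - 3*z^3 - 42*z^2 - 65*z - 24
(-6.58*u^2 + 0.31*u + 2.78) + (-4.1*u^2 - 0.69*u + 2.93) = -10.68*u^2 - 0.38*u + 5.71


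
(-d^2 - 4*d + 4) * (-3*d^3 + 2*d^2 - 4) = 3*d^5 + 10*d^4 - 20*d^3 + 12*d^2 + 16*d - 16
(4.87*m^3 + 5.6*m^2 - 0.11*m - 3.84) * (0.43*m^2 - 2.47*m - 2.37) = 2.0941*m^5 - 9.6209*m^4 - 25.4212*m^3 - 14.6515*m^2 + 9.7455*m + 9.1008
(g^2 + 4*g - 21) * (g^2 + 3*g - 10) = g^4 + 7*g^3 - 19*g^2 - 103*g + 210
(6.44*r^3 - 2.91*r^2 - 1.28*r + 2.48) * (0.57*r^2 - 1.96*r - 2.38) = 3.6708*r^5 - 14.2811*r^4 - 10.3532*r^3 + 10.8482*r^2 - 1.8144*r - 5.9024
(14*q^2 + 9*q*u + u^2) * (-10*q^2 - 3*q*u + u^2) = -140*q^4 - 132*q^3*u - 23*q^2*u^2 + 6*q*u^3 + u^4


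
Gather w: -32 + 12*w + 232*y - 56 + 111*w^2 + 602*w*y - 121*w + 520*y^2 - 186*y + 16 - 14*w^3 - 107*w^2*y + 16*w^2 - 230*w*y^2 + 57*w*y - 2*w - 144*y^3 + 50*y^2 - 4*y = -14*w^3 + w^2*(127 - 107*y) + w*(-230*y^2 + 659*y - 111) - 144*y^3 + 570*y^2 + 42*y - 72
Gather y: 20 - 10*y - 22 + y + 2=-9*y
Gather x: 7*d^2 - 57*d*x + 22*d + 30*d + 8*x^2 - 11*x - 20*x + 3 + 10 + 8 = 7*d^2 + 52*d + 8*x^2 + x*(-57*d - 31) + 21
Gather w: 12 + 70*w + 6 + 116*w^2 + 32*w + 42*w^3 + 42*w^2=42*w^3 + 158*w^2 + 102*w + 18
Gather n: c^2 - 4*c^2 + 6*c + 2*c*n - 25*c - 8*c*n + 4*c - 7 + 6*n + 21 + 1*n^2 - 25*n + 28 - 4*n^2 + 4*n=-3*c^2 - 15*c - 3*n^2 + n*(-6*c - 15) + 42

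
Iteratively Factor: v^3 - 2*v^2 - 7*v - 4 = (v + 1)*(v^2 - 3*v - 4) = (v + 1)^2*(v - 4)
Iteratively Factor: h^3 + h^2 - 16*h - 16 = (h + 4)*(h^2 - 3*h - 4) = (h + 1)*(h + 4)*(h - 4)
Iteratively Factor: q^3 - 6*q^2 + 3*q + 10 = (q - 2)*(q^2 - 4*q - 5) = (q - 2)*(q + 1)*(q - 5)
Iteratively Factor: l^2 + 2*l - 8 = (l - 2)*(l + 4)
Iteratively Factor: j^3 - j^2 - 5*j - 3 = (j + 1)*(j^2 - 2*j - 3) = (j + 1)^2*(j - 3)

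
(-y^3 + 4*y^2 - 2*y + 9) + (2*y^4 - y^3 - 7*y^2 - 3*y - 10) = 2*y^4 - 2*y^3 - 3*y^2 - 5*y - 1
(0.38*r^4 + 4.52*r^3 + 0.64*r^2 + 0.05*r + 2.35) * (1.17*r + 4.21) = 0.4446*r^5 + 6.8882*r^4 + 19.778*r^3 + 2.7529*r^2 + 2.96*r + 9.8935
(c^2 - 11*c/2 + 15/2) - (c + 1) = c^2 - 13*c/2 + 13/2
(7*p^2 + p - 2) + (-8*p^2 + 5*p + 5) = -p^2 + 6*p + 3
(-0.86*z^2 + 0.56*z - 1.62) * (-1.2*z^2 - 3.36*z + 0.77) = 1.032*z^4 + 2.2176*z^3 - 0.5998*z^2 + 5.8744*z - 1.2474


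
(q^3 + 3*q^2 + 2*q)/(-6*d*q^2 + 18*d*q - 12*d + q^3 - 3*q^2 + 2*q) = q*(q^2 + 3*q + 2)/(-6*d*q^2 + 18*d*q - 12*d + q^3 - 3*q^2 + 2*q)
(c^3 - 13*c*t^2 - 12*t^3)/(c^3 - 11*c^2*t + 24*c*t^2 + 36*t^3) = (c^2 - c*t - 12*t^2)/(c^2 - 12*c*t + 36*t^2)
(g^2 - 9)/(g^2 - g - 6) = (g + 3)/(g + 2)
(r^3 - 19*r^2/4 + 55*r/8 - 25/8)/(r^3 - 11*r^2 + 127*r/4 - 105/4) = (4*r^2 - 9*r + 5)/(2*(2*r^2 - 17*r + 21))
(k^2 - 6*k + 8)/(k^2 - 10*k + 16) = (k - 4)/(k - 8)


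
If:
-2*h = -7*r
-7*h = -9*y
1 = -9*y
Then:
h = -1/7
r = -2/49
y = -1/9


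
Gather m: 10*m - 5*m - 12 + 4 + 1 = 5*m - 7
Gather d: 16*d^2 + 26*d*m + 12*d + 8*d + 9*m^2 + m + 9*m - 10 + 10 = 16*d^2 + d*(26*m + 20) + 9*m^2 + 10*m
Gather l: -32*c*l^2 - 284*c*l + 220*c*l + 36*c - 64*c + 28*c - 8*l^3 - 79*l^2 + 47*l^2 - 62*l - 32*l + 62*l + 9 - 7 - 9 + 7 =-8*l^3 + l^2*(-32*c - 32) + l*(-64*c - 32)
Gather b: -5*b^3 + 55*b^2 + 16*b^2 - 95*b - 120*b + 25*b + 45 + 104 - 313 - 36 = -5*b^3 + 71*b^2 - 190*b - 200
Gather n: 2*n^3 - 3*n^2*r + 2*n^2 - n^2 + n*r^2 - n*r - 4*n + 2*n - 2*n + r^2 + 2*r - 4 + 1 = 2*n^3 + n^2*(1 - 3*r) + n*(r^2 - r - 4) + r^2 + 2*r - 3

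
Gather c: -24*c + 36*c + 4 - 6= 12*c - 2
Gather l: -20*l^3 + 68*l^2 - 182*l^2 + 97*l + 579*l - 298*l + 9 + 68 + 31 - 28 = -20*l^3 - 114*l^2 + 378*l + 80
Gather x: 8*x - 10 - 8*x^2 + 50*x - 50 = -8*x^2 + 58*x - 60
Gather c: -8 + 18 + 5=15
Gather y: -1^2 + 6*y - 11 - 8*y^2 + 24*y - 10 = -8*y^2 + 30*y - 22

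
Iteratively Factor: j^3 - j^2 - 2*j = (j)*(j^2 - j - 2) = j*(j - 2)*(j + 1)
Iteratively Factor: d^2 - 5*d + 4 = (d - 1)*(d - 4)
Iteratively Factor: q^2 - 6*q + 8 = (q - 2)*(q - 4)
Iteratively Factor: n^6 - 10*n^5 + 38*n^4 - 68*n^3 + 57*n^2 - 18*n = (n - 1)*(n^5 - 9*n^4 + 29*n^3 - 39*n^2 + 18*n) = (n - 2)*(n - 1)*(n^4 - 7*n^3 + 15*n^2 - 9*n) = (n - 3)*(n - 2)*(n - 1)*(n^3 - 4*n^2 + 3*n) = (n - 3)^2*(n - 2)*(n - 1)*(n^2 - n) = (n - 3)^2*(n - 2)*(n - 1)^2*(n)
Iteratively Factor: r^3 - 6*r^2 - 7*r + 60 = (r - 4)*(r^2 - 2*r - 15) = (r - 4)*(r + 3)*(r - 5)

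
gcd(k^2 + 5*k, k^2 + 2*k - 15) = k + 5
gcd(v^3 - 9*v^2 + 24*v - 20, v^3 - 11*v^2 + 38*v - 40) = v^2 - 7*v + 10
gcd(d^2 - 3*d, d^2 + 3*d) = d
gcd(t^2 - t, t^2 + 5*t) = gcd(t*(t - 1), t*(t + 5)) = t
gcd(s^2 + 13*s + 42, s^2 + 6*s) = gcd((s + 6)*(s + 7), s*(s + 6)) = s + 6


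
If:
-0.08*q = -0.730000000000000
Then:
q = 9.12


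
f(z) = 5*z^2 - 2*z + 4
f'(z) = 10*z - 2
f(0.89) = 6.18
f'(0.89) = 6.90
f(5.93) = 167.96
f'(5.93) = 57.30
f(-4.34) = 106.86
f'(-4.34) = -45.40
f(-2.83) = 49.70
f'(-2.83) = -30.30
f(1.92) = 18.59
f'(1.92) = 17.20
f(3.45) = 56.61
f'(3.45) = 32.50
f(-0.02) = 4.04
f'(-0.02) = -2.20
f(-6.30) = 215.05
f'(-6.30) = -65.00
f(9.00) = 391.00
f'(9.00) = 88.00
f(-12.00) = 748.00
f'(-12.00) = -122.00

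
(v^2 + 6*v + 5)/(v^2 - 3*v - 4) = (v + 5)/(v - 4)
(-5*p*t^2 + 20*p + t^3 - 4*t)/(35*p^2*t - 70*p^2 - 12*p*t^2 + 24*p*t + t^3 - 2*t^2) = (-t - 2)/(7*p - t)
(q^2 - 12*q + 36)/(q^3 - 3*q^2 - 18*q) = (q - 6)/(q*(q + 3))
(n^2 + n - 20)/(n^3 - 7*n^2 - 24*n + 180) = (n - 4)/(n^2 - 12*n + 36)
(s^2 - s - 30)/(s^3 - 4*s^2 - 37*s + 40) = (s - 6)/(s^2 - 9*s + 8)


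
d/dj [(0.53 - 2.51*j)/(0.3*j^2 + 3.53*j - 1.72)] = (0.753*j^2 - 0.318*j + 2.4463)/(0.09*j^4 + 2.118*j^3 + 11.4289*j^2 - 12.1432*j + 2.9584)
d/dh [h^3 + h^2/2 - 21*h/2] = 3*h^2 + h - 21/2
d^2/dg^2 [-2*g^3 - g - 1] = -12*g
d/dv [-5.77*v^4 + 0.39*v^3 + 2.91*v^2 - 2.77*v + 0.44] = -23.08*v^3 + 1.17*v^2 + 5.82*v - 2.77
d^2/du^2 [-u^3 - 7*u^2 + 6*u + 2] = -6*u - 14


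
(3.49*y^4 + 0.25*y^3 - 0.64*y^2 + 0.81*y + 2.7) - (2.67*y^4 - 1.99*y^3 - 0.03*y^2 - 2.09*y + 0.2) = 0.82*y^4 + 2.24*y^3 - 0.61*y^2 + 2.9*y + 2.5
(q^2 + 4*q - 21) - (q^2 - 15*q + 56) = 19*q - 77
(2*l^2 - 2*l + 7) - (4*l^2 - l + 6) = -2*l^2 - l + 1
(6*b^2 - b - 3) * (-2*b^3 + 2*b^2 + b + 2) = -12*b^5 + 14*b^4 + 10*b^3 + 5*b^2 - 5*b - 6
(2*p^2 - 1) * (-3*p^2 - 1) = -6*p^4 + p^2 + 1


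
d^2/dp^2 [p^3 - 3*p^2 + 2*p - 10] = 6*p - 6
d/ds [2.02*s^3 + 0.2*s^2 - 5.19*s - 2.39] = 6.06*s^2 + 0.4*s - 5.19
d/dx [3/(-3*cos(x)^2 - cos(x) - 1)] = -3*(6*cos(x) + 1)*sin(x)/(3*cos(x)^2 + cos(x) + 1)^2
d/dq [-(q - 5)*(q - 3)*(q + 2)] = -3*q^2 + 12*q + 1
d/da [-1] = 0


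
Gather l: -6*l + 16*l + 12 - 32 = 10*l - 20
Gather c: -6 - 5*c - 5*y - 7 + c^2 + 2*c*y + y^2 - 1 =c^2 + c*(2*y - 5) + y^2 - 5*y - 14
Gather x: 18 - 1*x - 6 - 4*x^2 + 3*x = -4*x^2 + 2*x + 12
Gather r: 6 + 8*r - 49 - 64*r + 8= -56*r - 35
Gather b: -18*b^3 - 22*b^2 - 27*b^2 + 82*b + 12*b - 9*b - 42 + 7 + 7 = -18*b^3 - 49*b^2 + 85*b - 28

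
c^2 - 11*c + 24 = (c - 8)*(c - 3)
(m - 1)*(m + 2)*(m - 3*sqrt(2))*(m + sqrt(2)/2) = m^4 - 5*sqrt(2)*m^3/2 + m^3 - 5*m^2 - 5*sqrt(2)*m^2/2 - 3*m + 5*sqrt(2)*m + 6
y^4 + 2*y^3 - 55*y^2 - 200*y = y*(y - 8)*(y + 5)^2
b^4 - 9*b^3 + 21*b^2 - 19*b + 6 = (b - 6)*(b - 1)^3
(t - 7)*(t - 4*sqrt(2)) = t^2 - 7*t - 4*sqrt(2)*t + 28*sqrt(2)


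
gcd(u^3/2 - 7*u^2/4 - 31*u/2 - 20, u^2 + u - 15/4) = u + 5/2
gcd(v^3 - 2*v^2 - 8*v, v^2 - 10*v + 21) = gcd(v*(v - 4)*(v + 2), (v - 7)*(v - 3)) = 1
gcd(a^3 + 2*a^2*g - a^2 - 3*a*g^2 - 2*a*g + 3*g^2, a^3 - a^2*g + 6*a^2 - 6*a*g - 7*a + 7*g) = a^2 - a*g - a + g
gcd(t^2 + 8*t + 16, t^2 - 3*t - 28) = t + 4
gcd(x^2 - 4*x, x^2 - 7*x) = x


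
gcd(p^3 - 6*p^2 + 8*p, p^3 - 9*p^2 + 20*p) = p^2 - 4*p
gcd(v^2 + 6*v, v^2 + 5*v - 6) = v + 6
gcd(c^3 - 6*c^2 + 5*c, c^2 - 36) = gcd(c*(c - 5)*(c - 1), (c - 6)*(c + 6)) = 1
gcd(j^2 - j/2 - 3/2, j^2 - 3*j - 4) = j + 1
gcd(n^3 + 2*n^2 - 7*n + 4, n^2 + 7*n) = 1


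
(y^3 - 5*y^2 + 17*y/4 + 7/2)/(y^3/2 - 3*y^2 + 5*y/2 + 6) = (4*y^3 - 20*y^2 + 17*y + 14)/(2*(y^3 - 6*y^2 + 5*y + 12))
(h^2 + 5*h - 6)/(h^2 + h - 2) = (h + 6)/(h + 2)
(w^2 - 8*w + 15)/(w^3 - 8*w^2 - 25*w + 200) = (w - 3)/(w^2 - 3*w - 40)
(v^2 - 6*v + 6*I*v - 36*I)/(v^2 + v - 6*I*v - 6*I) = (v^2 + 6*v*(-1 + I) - 36*I)/(v^2 + v*(1 - 6*I) - 6*I)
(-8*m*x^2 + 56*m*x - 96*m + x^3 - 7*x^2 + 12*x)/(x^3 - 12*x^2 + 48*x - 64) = (-8*m*x + 24*m + x^2 - 3*x)/(x^2 - 8*x + 16)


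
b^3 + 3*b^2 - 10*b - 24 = (b - 3)*(b + 2)*(b + 4)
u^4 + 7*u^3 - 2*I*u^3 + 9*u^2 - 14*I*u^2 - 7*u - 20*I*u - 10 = (u + 2)*(u + 5)*(u - I)^2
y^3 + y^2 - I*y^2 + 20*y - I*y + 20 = (y + 1)*(y - 5*I)*(y + 4*I)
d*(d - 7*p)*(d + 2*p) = d^3 - 5*d^2*p - 14*d*p^2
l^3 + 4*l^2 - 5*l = l*(l - 1)*(l + 5)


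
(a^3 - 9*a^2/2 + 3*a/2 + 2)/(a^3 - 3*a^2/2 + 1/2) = (a - 4)/(a - 1)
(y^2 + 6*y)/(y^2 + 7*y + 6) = y/(y + 1)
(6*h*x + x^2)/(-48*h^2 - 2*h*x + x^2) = x/(-8*h + x)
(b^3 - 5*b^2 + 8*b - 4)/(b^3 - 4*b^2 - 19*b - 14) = (-b^3 + 5*b^2 - 8*b + 4)/(-b^3 + 4*b^2 + 19*b + 14)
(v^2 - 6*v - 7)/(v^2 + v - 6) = (v^2 - 6*v - 7)/(v^2 + v - 6)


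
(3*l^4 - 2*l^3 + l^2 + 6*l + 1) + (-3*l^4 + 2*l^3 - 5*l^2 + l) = -4*l^2 + 7*l + 1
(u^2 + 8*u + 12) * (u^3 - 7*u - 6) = u^5 + 8*u^4 + 5*u^3 - 62*u^2 - 132*u - 72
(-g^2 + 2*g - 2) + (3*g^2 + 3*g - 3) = 2*g^2 + 5*g - 5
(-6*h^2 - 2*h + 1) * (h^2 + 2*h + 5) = -6*h^4 - 14*h^3 - 33*h^2 - 8*h + 5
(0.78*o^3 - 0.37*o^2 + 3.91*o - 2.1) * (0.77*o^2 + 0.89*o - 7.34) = 0.6006*o^5 + 0.4093*o^4 - 3.0438*o^3 + 4.5787*o^2 - 30.5684*o + 15.414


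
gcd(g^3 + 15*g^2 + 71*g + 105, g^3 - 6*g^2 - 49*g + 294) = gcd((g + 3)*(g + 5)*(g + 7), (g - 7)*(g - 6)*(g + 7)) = g + 7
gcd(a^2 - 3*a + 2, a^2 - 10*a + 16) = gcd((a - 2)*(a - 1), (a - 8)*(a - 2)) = a - 2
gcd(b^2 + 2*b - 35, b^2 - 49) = b + 7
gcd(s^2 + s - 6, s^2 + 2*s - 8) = s - 2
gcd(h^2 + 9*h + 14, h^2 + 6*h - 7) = h + 7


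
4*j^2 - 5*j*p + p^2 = (-4*j + p)*(-j + p)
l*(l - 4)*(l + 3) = l^3 - l^2 - 12*l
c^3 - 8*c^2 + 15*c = c*(c - 5)*(c - 3)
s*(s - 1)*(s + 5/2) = s^3 + 3*s^2/2 - 5*s/2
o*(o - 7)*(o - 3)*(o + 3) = o^4 - 7*o^3 - 9*o^2 + 63*o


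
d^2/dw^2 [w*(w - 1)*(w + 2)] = 6*w + 2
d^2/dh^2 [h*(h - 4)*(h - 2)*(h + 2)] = 12*h^2 - 24*h - 8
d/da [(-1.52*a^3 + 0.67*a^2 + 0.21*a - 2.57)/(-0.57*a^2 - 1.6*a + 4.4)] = (0.8664*a^4 + 4.864*a^3 - 21.0163*a^2 + 2.9662*a - 3.188)/(0.3249*a^4 + 1.824*a^3 - 2.456*a^2 - 14.08*a + 19.36)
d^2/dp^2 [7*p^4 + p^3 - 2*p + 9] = 6*p*(14*p + 1)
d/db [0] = 0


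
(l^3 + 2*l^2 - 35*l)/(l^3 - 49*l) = (l - 5)/(l - 7)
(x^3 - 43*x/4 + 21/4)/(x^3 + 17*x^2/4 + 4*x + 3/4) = (4*x^3 - 43*x + 21)/(4*x^3 + 17*x^2 + 16*x + 3)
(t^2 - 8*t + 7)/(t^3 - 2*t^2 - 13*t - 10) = (-t^2 + 8*t - 7)/(-t^3 + 2*t^2 + 13*t + 10)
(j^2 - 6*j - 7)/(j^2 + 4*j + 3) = (j - 7)/(j + 3)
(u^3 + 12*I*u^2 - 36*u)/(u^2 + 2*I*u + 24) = u*(u + 6*I)/(u - 4*I)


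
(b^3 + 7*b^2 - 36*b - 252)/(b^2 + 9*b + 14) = (b^2 - 36)/(b + 2)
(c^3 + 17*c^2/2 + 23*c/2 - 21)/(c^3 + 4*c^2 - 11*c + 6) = (c + 7/2)/(c - 1)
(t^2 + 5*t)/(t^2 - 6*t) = (t + 5)/(t - 6)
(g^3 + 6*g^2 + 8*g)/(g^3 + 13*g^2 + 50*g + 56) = g/(g + 7)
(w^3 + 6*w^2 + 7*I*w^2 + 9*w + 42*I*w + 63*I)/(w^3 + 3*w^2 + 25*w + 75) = (w^2 + w*(3 + 7*I) + 21*I)/(w^2 + 25)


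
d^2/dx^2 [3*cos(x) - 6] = -3*cos(x)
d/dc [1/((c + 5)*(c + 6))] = (-2*c - 11)/(c^4 + 22*c^3 + 181*c^2 + 660*c + 900)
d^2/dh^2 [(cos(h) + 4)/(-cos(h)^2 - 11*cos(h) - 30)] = (9*(1 - cos(2*h))^2*cos(h)/4 + 5*(1 - cos(2*h))^2/4 - 542*cos(h) - 170*cos(2*h) - 21*cos(3*h)/2 - cos(5*h)/2 - 243)/((cos(h) + 5)^3*(cos(h) + 6)^3)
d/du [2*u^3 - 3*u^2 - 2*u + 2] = 6*u^2 - 6*u - 2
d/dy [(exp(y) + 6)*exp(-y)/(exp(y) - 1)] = (-exp(2*y) - 12*exp(y) + 6)*exp(-y)/(exp(2*y) - 2*exp(y) + 1)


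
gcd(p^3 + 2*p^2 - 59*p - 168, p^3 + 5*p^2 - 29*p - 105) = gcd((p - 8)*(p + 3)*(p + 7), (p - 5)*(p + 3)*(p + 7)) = p^2 + 10*p + 21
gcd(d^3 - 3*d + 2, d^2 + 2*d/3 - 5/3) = d - 1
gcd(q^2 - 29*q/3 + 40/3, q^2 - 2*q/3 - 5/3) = q - 5/3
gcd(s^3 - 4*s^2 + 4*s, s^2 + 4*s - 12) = s - 2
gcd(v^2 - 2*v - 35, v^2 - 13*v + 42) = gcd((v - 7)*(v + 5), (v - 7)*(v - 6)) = v - 7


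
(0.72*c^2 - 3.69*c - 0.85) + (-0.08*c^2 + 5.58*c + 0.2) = 0.64*c^2 + 1.89*c - 0.65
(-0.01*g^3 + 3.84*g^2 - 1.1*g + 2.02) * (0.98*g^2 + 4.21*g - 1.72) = -0.0098*g^5 + 3.7211*g^4 + 15.1056*g^3 - 9.2562*g^2 + 10.3962*g - 3.4744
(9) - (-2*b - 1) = 2*b + 10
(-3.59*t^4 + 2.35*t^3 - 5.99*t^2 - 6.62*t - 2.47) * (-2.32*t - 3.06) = 8.3288*t^5 + 5.5334*t^4 + 6.7058*t^3 + 33.6878*t^2 + 25.9876*t + 7.5582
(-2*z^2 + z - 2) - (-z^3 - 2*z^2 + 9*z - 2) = z^3 - 8*z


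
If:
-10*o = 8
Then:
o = -4/5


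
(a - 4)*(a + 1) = a^2 - 3*a - 4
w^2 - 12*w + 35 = (w - 7)*(w - 5)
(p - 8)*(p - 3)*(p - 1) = p^3 - 12*p^2 + 35*p - 24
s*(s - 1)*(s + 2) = s^3 + s^2 - 2*s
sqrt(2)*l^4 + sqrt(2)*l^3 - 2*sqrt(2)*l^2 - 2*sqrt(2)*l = l*(l - sqrt(2))*(l + sqrt(2))*(sqrt(2)*l + sqrt(2))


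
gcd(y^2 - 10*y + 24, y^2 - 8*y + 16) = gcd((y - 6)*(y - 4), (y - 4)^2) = y - 4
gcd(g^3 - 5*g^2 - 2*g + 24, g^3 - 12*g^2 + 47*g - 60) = g^2 - 7*g + 12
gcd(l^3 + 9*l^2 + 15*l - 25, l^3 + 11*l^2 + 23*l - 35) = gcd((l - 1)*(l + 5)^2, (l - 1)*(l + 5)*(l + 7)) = l^2 + 4*l - 5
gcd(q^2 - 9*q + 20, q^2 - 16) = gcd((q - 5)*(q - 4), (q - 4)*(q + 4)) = q - 4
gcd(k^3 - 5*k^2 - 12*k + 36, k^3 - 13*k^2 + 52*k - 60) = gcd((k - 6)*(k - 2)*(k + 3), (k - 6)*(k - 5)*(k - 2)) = k^2 - 8*k + 12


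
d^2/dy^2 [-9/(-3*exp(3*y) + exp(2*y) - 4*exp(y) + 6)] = 9*((-27*exp(2*y) + 4*exp(y) - 4)*(3*exp(3*y) - exp(2*y) + 4*exp(y) - 6) + 2*(9*exp(2*y) - 2*exp(y) + 4)^2*exp(y))*exp(y)/(3*exp(3*y) - exp(2*y) + 4*exp(y) - 6)^3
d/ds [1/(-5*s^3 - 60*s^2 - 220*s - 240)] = (3*s^2 + 24*s + 44)/(5*(s^3 + 12*s^2 + 44*s + 48)^2)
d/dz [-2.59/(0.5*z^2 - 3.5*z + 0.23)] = (2.59*z - 9.065)/(0.5*z^2 - 3.5*z + 0.23)^2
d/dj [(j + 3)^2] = 2*j + 6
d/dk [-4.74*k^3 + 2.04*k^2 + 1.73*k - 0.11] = -14.22*k^2 + 4.08*k + 1.73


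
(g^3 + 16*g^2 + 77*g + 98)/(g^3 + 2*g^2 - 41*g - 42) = (g^2 + 9*g + 14)/(g^2 - 5*g - 6)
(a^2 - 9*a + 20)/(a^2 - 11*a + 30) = (a - 4)/(a - 6)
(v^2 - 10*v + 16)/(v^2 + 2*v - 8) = (v - 8)/(v + 4)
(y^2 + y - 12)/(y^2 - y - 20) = (y - 3)/(y - 5)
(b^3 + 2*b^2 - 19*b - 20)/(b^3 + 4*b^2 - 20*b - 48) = (b^2 + 6*b + 5)/(b^2 + 8*b + 12)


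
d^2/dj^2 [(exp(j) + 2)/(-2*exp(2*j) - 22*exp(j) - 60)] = (-exp(4*j) + 3*exp(3*j) + 114*exp(2*j) + 328*exp(j) - 240)*exp(j)/(2*(exp(6*j) + 33*exp(5*j) + 453*exp(4*j) + 3311*exp(3*j) + 13590*exp(2*j) + 29700*exp(j) + 27000))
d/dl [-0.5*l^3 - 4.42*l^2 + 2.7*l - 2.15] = -1.5*l^2 - 8.84*l + 2.7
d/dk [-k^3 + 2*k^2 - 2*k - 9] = -3*k^2 + 4*k - 2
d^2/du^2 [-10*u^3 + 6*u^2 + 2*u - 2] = 12 - 60*u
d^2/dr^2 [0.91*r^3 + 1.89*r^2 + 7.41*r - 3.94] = 5.46*r + 3.78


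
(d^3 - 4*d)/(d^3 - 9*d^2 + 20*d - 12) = d*(d + 2)/(d^2 - 7*d + 6)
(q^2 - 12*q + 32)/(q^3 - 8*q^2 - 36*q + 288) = (q - 4)/(q^2 - 36)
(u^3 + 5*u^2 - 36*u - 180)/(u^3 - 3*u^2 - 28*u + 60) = (u + 6)/(u - 2)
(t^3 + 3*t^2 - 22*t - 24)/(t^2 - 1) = (t^2 + 2*t - 24)/(t - 1)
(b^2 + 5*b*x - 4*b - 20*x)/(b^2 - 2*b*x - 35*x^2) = (4 - b)/(-b + 7*x)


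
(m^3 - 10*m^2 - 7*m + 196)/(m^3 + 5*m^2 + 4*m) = (m^2 - 14*m + 49)/(m*(m + 1))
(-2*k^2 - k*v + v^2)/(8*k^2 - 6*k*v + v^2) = (k + v)/(-4*k + v)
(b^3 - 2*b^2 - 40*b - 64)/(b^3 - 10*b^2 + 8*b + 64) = (b + 4)/(b - 4)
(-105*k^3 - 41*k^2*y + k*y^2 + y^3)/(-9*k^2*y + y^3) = (-35*k^2 - 2*k*y + y^2)/(y*(-3*k + y))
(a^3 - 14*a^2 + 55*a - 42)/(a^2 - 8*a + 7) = a - 6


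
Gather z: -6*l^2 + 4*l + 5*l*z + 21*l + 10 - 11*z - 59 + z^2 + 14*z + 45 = -6*l^2 + 25*l + z^2 + z*(5*l + 3) - 4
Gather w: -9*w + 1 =1 - 9*w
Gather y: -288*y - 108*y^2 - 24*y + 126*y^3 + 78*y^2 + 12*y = 126*y^3 - 30*y^2 - 300*y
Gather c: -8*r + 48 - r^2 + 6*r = -r^2 - 2*r + 48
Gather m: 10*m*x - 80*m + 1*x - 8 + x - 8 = m*(10*x - 80) + 2*x - 16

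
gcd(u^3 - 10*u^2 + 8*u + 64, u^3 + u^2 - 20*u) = u - 4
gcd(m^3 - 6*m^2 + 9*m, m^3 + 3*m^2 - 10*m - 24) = m - 3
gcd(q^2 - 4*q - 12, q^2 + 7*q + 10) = q + 2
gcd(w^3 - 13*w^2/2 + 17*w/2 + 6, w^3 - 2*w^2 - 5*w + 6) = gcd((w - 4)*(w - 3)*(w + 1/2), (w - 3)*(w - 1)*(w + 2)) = w - 3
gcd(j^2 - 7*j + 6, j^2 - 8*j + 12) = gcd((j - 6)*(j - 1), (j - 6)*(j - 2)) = j - 6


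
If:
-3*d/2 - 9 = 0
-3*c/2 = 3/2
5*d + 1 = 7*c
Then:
No Solution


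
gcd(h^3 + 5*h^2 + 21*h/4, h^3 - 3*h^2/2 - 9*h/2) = h^2 + 3*h/2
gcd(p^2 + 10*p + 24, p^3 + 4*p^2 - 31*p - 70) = 1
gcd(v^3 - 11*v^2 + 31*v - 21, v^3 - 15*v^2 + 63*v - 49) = v^2 - 8*v + 7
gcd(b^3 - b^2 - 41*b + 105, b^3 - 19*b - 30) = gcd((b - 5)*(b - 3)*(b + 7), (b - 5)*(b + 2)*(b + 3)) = b - 5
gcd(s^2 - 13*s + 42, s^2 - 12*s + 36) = s - 6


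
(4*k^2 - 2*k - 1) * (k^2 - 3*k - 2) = 4*k^4 - 14*k^3 - 3*k^2 + 7*k + 2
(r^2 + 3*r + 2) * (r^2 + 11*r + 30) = r^4 + 14*r^3 + 65*r^2 + 112*r + 60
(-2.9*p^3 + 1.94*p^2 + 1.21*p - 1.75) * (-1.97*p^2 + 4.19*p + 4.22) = 5.713*p^5 - 15.9728*p^4 - 6.4931*p^3 + 16.7042*p^2 - 2.2263*p - 7.385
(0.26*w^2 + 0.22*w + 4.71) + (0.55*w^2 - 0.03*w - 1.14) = 0.81*w^2 + 0.19*w + 3.57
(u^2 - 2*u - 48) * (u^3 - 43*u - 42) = u^5 - 2*u^4 - 91*u^3 + 44*u^2 + 2148*u + 2016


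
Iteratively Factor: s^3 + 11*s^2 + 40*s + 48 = (s + 4)*(s^2 + 7*s + 12) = (s + 4)^2*(s + 3)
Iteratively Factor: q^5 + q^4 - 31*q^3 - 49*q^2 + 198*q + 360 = (q + 2)*(q^4 - q^3 - 29*q^2 + 9*q + 180) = (q + 2)*(q + 4)*(q^3 - 5*q^2 - 9*q + 45) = (q - 5)*(q + 2)*(q + 4)*(q^2 - 9) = (q - 5)*(q + 2)*(q + 3)*(q + 4)*(q - 3)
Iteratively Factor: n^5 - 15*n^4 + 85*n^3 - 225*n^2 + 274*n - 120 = (n - 4)*(n^4 - 11*n^3 + 41*n^2 - 61*n + 30) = (n - 4)*(n - 2)*(n^3 - 9*n^2 + 23*n - 15) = (n - 4)*(n - 3)*(n - 2)*(n^2 - 6*n + 5) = (n - 4)*(n - 3)*(n - 2)*(n - 1)*(n - 5)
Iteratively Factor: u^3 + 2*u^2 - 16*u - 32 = (u + 2)*(u^2 - 16) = (u - 4)*(u + 2)*(u + 4)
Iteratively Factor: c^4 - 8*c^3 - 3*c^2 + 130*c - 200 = (c - 5)*(c^3 - 3*c^2 - 18*c + 40) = (c - 5)*(c + 4)*(c^2 - 7*c + 10) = (c - 5)^2*(c + 4)*(c - 2)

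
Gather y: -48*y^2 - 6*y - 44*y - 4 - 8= -48*y^2 - 50*y - 12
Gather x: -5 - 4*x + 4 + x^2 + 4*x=x^2 - 1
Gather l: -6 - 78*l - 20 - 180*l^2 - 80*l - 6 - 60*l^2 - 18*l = -240*l^2 - 176*l - 32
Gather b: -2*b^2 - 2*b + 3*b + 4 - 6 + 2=-2*b^2 + b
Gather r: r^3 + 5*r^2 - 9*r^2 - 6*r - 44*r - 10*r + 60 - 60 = r^3 - 4*r^2 - 60*r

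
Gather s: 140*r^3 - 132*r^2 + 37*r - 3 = 140*r^3 - 132*r^2 + 37*r - 3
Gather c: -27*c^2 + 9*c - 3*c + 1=-27*c^2 + 6*c + 1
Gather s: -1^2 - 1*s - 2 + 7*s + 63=6*s + 60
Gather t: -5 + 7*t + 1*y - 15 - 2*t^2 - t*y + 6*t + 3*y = -2*t^2 + t*(13 - y) + 4*y - 20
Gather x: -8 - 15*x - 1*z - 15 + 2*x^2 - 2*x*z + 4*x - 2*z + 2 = 2*x^2 + x*(-2*z - 11) - 3*z - 21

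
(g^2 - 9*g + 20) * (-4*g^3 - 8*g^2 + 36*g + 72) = -4*g^5 + 28*g^4 + 28*g^3 - 412*g^2 + 72*g + 1440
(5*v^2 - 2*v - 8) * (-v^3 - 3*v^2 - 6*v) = -5*v^5 - 13*v^4 - 16*v^3 + 36*v^2 + 48*v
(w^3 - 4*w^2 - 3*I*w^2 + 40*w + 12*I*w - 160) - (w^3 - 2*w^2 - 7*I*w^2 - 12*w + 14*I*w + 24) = -2*w^2 + 4*I*w^2 + 52*w - 2*I*w - 184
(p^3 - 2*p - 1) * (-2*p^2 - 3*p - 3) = -2*p^5 - 3*p^4 + p^3 + 8*p^2 + 9*p + 3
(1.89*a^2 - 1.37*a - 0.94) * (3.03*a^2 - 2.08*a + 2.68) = 5.7267*a^4 - 8.0823*a^3 + 5.0666*a^2 - 1.7164*a - 2.5192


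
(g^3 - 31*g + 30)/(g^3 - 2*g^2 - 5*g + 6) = (g^2 + g - 30)/(g^2 - g - 6)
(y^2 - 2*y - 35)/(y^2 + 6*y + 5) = (y - 7)/(y + 1)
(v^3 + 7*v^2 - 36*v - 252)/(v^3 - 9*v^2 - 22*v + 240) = (v^2 + 13*v + 42)/(v^2 - 3*v - 40)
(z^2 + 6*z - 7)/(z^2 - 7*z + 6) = (z + 7)/(z - 6)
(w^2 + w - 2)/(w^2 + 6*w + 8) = (w - 1)/(w + 4)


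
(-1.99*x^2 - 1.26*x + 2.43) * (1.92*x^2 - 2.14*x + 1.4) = -3.8208*x^4 + 1.8394*x^3 + 4.576*x^2 - 6.9642*x + 3.402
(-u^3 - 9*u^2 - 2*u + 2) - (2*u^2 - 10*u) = -u^3 - 11*u^2 + 8*u + 2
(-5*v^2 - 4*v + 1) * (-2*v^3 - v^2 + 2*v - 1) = 10*v^5 + 13*v^4 - 8*v^3 - 4*v^2 + 6*v - 1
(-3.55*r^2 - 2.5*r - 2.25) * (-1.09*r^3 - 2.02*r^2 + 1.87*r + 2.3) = 3.8695*r^5 + 9.896*r^4 + 0.864*r^3 - 8.295*r^2 - 9.9575*r - 5.175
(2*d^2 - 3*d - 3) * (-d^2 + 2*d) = -2*d^4 + 7*d^3 - 3*d^2 - 6*d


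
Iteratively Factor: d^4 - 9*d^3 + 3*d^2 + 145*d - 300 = (d - 5)*(d^3 - 4*d^2 - 17*d + 60) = (d - 5)*(d + 4)*(d^2 - 8*d + 15) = (d - 5)*(d - 3)*(d + 4)*(d - 5)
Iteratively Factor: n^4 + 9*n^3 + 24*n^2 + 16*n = (n + 4)*(n^3 + 5*n^2 + 4*n) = n*(n + 4)*(n^2 + 5*n + 4) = n*(n + 1)*(n + 4)*(n + 4)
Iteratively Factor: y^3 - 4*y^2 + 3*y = (y - 1)*(y^2 - 3*y) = y*(y - 1)*(y - 3)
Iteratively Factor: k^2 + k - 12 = (k + 4)*(k - 3)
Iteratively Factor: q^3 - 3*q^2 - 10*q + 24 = (q - 4)*(q^2 + q - 6) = (q - 4)*(q + 3)*(q - 2)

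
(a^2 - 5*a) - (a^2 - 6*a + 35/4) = a - 35/4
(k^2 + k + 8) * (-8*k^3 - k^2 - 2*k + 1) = -8*k^5 - 9*k^4 - 67*k^3 - 9*k^2 - 15*k + 8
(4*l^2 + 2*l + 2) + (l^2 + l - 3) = 5*l^2 + 3*l - 1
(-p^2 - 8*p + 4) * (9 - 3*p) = 3*p^3 + 15*p^2 - 84*p + 36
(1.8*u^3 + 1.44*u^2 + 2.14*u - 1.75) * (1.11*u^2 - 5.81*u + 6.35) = 1.998*u^5 - 8.8596*u^4 + 5.439*u^3 - 5.2319*u^2 + 23.7565*u - 11.1125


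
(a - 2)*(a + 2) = a^2 - 4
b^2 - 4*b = b*(b - 4)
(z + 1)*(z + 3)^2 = z^3 + 7*z^2 + 15*z + 9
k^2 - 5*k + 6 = (k - 3)*(k - 2)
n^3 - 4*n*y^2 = n*(n - 2*y)*(n + 2*y)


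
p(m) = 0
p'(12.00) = 0.00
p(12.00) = 0.00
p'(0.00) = 0.00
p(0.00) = 0.00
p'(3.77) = 0.00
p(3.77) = 0.00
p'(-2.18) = 0.00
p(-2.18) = 0.00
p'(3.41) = 0.00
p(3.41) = 0.00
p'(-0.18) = 0.00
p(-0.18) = 0.00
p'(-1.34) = 0.00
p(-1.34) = 0.00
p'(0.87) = 0.00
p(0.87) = 0.00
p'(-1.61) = 0.00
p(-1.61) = 0.00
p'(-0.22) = 0.00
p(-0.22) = 0.00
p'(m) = 0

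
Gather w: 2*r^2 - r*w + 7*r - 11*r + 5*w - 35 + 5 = 2*r^2 - 4*r + w*(5 - r) - 30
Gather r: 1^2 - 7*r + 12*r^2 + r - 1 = 12*r^2 - 6*r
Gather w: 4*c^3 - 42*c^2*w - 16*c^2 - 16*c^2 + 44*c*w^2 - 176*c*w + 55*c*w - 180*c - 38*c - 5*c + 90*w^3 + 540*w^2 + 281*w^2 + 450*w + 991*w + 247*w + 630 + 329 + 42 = 4*c^3 - 32*c^2 - 223*c + 90*w^3 + w^2*(44*c + 821) + w*(-42*c^2 - 121*c + 1688) + 1001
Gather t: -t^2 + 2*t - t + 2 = -t^2 + t + 2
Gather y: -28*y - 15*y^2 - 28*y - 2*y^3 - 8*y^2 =-2*y^3 - 23*y^2 - 56*y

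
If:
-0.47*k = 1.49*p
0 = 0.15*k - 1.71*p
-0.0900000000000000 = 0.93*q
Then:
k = 0.00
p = 0.00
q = -0.10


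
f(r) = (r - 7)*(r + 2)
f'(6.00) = 7.00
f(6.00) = -8.00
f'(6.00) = 7.00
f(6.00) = -8.00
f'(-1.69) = -8.38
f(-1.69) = -2.69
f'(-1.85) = -8.70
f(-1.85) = -1.33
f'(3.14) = 1.28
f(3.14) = -19.84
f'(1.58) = -1.84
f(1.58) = -19.40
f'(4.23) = 3.46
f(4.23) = -17.26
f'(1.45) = -2.10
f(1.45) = -19.15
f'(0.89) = -3.22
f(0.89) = -17.66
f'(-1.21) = -7.42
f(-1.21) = -6.49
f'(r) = 2*r - 5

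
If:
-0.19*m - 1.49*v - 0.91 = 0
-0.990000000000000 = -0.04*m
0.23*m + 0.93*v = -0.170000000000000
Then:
No Solution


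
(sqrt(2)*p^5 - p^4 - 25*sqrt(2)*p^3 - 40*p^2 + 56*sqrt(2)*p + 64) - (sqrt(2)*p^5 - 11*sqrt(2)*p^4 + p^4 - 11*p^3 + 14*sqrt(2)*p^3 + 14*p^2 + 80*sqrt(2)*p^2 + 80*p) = -2*p^4 + 11*sqrt(2)*p^4 - 39*sqrt(2)*p^3 + 11*p^3 - 80*sqrt(2)*p^2 - 54*p^2 - 80*p + 56*sqrt(2)*p + 64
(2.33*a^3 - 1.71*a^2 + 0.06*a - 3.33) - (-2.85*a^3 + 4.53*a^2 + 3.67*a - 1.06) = 5.18*a^3 - 6.24*a^2 - 3.61*a - 2.27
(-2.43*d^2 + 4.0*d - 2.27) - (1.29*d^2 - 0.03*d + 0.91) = -3.72*d^2 + 4.03*d - 3.18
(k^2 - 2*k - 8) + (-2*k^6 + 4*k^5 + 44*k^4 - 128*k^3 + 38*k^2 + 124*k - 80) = -2*k^6 + 4*k^5 + 44*k^4 - 128*k^3 + 39*k^2 + 122*k - 88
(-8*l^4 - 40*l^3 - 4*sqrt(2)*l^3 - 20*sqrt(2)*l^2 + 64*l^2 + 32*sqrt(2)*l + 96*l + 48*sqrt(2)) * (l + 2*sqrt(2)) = -8*l^5 - 40*l^4 - 20*sqrt(2)*l^4 - 100*sqrt(2)*l^3 + 48*l^3 + 16*l^2 + 160*sqrt(2)*l^2 + 128*l + 240*sqrt(2)*l + 192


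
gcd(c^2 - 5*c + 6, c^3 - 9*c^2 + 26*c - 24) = c^2 - 5*c + 6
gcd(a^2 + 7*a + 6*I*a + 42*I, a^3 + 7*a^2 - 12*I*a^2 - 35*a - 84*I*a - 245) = a + 7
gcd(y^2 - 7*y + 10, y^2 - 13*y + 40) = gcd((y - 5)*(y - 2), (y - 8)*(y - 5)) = y - 5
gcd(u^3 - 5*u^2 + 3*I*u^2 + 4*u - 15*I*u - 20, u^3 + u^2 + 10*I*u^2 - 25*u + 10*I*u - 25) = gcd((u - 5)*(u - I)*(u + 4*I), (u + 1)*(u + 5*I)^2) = 1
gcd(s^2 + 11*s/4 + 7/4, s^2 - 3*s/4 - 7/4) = s + 1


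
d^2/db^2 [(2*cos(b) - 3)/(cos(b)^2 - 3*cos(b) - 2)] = (8*sin(b)^4*cos(b) - 24*sin(b)^4 + 228*sin(b)^2 - 63*cos(b) + 51*cos(3*b) + 156)/(4*(sin(b)^2 + 3*cos(b) + 1)^3)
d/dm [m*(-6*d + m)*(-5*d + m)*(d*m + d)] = d*(60*d^2*m + 30*d^2 - 33*d*m^2 - 22*d*m + 4*m^3 + 3*m^2)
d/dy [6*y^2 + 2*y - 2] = 12*y + 2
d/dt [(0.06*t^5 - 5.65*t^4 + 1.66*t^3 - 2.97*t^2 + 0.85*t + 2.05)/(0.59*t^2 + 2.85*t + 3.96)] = (0.1062*t^6 - 5.983*t^5 - 46.1401*t^4 - 80.034*t^3 + 10.7548*t^2 - 25.9414*t - 2.4765)/(0.3481*t^4 + 3.363*t^3 + 12.7953*t^2 + 22.572*t + 15.6816)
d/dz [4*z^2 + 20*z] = 8*z + 20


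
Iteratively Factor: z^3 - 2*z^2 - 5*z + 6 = (z + 2)*(z^2 - 4*z + 3) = (z - 3)*(z + 2)*(z - 1)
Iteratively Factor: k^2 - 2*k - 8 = (k - 4)*(k + 2)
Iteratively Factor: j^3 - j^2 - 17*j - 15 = (j + 3)*(j^2 - 4*j - 5) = (j - 5)*(j + 3)*(j + 1)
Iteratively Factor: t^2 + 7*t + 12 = (t + 3)*(t + 4)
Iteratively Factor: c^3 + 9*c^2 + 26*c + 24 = (c + 2)*(c^2 + 7*c + 12) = (c + 2)*(c + 4)*(c + 3)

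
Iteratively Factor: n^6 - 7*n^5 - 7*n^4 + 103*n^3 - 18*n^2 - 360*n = (n - 3)*(n^5 - 4*n^4 - 19*n^3 + 46*n^2 + 120*n) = n*(n - 3)*(n^4 - 4*n^3 - 19*n^2 + 46*n + 120) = n*(n - 3)*(n + 3)*(n^3 - 7*n^2 + 2*n + 40) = n*(n - 3)*(n + 2)*(n + 3)*(n^2 - 9*n + 20) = n*(n - 5)*(n - 3)*(n + 2)*(n + 3)*(n - 4)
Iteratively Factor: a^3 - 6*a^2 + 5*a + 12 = (a - 3)*(a^2 - 3*a - 4) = (a - 3)*(a + 1)*(a - 4)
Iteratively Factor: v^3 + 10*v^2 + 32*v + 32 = (v + 4)*(v^2 + 6*v + 8) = (v + 2)*(v + 4)*(v + 4)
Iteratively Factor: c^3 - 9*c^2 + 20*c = (c)*(c^2 - 9*c + 20) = c*(c - 5)*(c - 4)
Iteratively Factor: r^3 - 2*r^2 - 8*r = (r)*(r^2 - 2*r - 8) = r*(r + 2)*(r - 4)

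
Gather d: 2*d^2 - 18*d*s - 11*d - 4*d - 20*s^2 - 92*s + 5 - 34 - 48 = 2*d^2 + d*(-18*s - 15) - 20*s^2 - 92*s - 77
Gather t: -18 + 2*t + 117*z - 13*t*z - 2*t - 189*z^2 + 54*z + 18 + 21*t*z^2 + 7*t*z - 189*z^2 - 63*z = t*(21*z^2 - 6*z) - 378*z^2 + 108*z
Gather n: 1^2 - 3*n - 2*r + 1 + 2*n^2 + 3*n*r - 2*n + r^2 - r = 2*n^2 + n*(3*r - 5) + r^2 - 3*r + 2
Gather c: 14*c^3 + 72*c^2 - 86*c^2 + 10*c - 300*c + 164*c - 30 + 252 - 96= 14*c^3 - 14*c^2 - 126*c + 126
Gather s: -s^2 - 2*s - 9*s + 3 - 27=-s^2 - 11*s - 24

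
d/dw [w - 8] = 1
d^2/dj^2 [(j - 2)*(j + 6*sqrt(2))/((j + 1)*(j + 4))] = 2*(-7*j^3 + 6*sqrt(2)*j^3 - 36*sqrt(2)*j^2 - 12*j^2 - 252*sqrt(2)*j + 24*j - 372*sqrt(2) + 56)/(j^6 + 15*j^5 + 87*j^4 + 245*j^3 + 348*j^2 + 240*j + 64)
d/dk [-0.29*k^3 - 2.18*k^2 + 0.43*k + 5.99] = -0.87*k^2 - 4.36*k + 0.43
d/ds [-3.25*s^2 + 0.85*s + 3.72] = 0.85 - 6.5*s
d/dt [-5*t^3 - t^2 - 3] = t*(-15*t - 2)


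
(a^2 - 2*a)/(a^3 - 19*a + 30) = a/(a^2 + 2*a - 15)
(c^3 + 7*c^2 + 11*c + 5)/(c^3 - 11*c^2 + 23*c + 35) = (c^2 + 6*c + 5)/(c^2 - 12*c + 35)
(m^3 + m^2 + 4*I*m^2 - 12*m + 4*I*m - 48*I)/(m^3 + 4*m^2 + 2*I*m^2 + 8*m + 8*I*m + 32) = (m - 3)/(m - 2*I)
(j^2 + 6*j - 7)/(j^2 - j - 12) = (-j^2 - 6*j + 7)/(-j^2 + j + 12)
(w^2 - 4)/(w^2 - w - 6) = (w - 2)/(w - 3)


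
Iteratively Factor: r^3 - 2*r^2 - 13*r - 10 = (r - 5)*(r^2 + 3*r + 2) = (r - 5)*(r + 1)*(r + 2)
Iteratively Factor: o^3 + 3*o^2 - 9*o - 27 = (o + 3)*(o^2 - 9) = (o + 3)^2*(o - 3)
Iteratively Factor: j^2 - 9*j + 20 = (j - 5)*(j - 4)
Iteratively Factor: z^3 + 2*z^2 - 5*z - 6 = (z + 1)*(z^2 + z - 6) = (z - 2)*(z + 1)*(z + 3)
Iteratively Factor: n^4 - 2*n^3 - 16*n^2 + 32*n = (n - 2)*(n^3 - 16*n) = n*(n - 2)*(n^2 - 16) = n*(n - 4)*(n - 2)*(n + 4)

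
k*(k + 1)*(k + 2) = k^3 + 3*k^2 + 2*k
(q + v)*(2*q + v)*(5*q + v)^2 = 50*q^4 + 95*q^3*v + 57*q^2*v^2 + 13*q*v^3 + v^4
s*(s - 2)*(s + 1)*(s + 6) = s^4 + 5*s^3 - 8*s^2 - 12*s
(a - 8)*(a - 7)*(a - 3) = a^3 - 18*a^2 + 101*a - 168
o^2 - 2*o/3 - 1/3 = (o - 1)*(o + 1/3)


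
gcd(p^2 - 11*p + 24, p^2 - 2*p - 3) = p - 3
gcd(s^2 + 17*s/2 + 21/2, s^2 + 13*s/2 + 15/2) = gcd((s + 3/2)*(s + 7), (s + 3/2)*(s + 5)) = s + 3/2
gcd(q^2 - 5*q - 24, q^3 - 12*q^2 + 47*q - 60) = 1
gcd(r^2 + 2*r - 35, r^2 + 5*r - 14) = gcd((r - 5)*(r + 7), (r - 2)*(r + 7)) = r + 7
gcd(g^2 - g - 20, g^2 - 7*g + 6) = 1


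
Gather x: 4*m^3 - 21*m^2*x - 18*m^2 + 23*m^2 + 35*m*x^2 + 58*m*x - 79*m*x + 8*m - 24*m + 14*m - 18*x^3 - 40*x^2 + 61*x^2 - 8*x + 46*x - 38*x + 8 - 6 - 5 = 4*m^3 + 5*m^2 - 2*m - 18*x^3 + x^2*(35*m + 21) + x*(-21*m^2 - 21*m) - 3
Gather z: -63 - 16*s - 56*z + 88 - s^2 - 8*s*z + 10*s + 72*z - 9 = -s^2 - 6*s + z*(16 - 8*s) + 16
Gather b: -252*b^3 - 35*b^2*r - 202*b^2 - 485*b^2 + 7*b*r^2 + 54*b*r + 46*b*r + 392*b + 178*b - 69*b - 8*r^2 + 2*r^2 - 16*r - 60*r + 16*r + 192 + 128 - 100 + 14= -252*b^3 + b^2*(-35*r - 687) + b*(7*r^2 + 100*r + 501) - 6*r^2 - 60*r + 234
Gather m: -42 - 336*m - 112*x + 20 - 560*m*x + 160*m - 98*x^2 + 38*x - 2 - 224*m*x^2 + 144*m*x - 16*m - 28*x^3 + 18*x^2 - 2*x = m*(-224*x^2 - 416*x - 192) - 28*x^3 - 80*x^2 - 76*x - 24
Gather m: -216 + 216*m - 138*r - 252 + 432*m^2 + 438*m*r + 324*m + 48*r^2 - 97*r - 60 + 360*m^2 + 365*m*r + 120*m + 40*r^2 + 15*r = 792*m^2 + m*(803*r + 660) + 88*r^2 - 220*r - 528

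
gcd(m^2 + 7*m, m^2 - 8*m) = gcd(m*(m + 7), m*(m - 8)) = m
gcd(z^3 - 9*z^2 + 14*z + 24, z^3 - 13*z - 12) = z^2 - 3*z - 4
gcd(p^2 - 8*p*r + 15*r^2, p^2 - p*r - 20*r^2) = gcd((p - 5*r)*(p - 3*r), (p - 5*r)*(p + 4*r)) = p - 5*r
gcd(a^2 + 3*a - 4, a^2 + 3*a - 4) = a^2 + 3*a - 4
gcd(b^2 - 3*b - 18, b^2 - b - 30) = b - 6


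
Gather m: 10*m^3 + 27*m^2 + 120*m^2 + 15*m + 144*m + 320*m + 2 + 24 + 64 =10*m^3 + 147*m^2 + 479*m + 90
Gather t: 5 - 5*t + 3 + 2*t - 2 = 6 - 3*t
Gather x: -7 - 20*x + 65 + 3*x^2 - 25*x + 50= 3*x^2 - 45*x + 108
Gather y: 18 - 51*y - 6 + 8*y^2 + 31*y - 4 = 8*y^2 - 20*y + 8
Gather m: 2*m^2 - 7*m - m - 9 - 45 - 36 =2*m^2 - 8*m - 90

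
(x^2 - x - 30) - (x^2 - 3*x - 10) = 2*x - 20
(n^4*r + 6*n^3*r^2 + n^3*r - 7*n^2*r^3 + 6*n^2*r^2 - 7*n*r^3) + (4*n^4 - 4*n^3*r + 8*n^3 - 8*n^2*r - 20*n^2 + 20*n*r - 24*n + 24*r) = n^4*r + 4*n^4 + 6*n^3*r^2 - 3*n^3*r + 8*n^3 - 7*n^2*r^3 + 6*n^2*r^2 - 8*n^2*r - 20*n^2 - 7*n*r^3 + 20*n*r - 24*n + 24*r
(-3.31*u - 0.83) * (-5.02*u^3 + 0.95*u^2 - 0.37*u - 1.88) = 16.6162*u^4 + 1.0221*u^3 + 0.4362*u^2 + 6.5299*u + 1.5604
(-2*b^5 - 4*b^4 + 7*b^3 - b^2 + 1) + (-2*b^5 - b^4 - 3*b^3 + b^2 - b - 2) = -4*b^5 - 5*b^4 + 4*b^3 - b - 1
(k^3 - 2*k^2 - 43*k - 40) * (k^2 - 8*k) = k^5 - 10*k^4 - 27*k^3 + 304*k^2 + 320*k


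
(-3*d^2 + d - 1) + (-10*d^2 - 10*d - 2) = -13*d^2 - 9*d - 3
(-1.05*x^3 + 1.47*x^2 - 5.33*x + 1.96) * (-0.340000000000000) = 0.357*x^3 - 0.4998*x^2 + 1.8122*x - 0.6664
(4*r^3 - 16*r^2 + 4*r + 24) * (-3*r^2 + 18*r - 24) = -12*r^5 + 120*r^4 - 396*r^3 + 384*r^2 + 336*r - 576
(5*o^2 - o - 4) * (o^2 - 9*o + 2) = 5*o^4 - 46*o^3 + 15*o^2 + 34*o - 8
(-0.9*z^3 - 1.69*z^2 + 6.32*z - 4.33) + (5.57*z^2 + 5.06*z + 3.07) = -0.9*z^3 + 3.88*z^2 + 11.38*z - 1.26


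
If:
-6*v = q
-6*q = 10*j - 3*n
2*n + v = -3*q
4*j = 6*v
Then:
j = 0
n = 0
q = 0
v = 0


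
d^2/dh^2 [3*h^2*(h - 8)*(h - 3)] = 36*h^2 - 198*h + 144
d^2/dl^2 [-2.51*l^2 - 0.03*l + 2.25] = -5.02000000000000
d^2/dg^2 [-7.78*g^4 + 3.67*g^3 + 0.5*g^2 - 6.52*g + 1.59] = -93.36*g^2 + 22.02*g + 1.0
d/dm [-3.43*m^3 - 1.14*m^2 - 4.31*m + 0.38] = -10.29*m^2 - 2.28*m - 4.31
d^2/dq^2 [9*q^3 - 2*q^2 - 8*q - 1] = 54*q - 4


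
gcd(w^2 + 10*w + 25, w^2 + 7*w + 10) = w + 5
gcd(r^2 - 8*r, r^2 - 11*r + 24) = r - 8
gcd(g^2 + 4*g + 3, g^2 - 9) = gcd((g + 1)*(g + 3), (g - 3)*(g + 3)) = g + 3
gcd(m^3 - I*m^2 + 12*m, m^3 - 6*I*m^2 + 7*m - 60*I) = m^2 - I*m + 12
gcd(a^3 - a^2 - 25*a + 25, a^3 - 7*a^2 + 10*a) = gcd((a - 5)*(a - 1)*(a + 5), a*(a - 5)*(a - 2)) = a - 5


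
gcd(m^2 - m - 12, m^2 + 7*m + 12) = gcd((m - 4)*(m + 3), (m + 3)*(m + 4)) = m + 3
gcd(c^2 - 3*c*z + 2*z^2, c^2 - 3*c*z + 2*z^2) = c^2 - 3*c*z + 2*z^2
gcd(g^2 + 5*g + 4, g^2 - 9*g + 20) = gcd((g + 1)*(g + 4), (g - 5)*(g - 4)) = 1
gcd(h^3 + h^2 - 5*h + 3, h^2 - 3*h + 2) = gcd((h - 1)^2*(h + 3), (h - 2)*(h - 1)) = h - 1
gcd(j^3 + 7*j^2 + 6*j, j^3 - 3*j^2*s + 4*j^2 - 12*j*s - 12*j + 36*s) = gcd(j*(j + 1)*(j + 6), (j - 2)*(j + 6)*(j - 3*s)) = j + 6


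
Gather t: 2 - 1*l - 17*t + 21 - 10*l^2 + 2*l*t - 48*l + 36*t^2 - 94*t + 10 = -10*l^2 - 49*l + 36*t^2 + t*(2*l - 111) + 33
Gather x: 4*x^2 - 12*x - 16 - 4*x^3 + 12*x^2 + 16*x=-4*x^3 + 16*x^2 + 4*x - 16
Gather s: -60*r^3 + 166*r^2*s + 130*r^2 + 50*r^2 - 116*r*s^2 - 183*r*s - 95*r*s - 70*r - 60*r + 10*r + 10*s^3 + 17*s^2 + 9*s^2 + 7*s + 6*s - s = -60*r^3 + 180*r^2 - 120*r + 10*s^3 + s^2*(26 - 116*r) + s*(166*r^2 - 278*r + 12)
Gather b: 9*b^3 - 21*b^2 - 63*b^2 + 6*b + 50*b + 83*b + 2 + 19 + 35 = 9*b^3 - 84*b^2 + 139*b + 56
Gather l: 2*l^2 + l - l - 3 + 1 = 2*l^2 - 2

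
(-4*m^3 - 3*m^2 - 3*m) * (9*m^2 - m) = -36*m^5 - 23*m^4 - 24*m^3 + 3*m^2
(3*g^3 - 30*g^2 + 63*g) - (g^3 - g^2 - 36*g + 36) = 2*g^3 - 29*g^2 + 99*g - 36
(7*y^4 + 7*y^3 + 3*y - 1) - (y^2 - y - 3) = 7*y^4 + 7*y^3 - y^2 + 4*y + 2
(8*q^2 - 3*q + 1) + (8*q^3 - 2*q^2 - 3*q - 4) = 8*q^3 + 6*q^2 - 6*q - 3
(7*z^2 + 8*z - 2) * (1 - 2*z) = -14*z^3 - 9*z^2 + 12*z - 2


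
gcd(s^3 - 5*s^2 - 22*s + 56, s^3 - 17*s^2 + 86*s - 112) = s^2 - 9*s + 14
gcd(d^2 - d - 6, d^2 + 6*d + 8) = d + 2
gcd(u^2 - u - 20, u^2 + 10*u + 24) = u + 4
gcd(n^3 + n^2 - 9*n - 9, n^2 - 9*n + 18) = n - 3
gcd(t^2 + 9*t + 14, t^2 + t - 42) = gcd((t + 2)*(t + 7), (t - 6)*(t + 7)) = t + 7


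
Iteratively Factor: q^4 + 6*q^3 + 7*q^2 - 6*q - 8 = (q + 4)*(q^3 + 2*q^2 - q - 2) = (q + 2)*(q + 4)*(q^2 - 1) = (q + 1)*(q + 2)*(q + 4)*(q - 1)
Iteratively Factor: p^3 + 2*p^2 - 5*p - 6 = (p + 1)*(p^2 + p - 6) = (p - 2)*(p + 1)*(p + 3)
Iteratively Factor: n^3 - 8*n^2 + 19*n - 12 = (n - 1)*(n^2 - 7*n + 12) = (n - 3)*(n - 1)*(n - 4)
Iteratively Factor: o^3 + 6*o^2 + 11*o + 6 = (o + 3)*(o^2 + 3*o + 2) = (o + 1)*(o + 3)*(o + 2)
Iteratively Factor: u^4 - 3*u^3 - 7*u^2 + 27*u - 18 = (u - 2)*(u^3 - u^2 - 9*u + 9) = (u - 3)*(u - 2)*(u^2 + 2*u - 3) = (u - 3)*(u - 2)*(u + 3)*(u - 1)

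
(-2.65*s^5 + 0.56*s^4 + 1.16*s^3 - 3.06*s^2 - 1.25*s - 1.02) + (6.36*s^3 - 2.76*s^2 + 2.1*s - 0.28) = -2.65*s^5 + 0.56*s^4 + 7.52*s^3 - 5.82*s^2 + 0.85*s - 1.3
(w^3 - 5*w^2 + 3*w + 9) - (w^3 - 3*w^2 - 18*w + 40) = -2*w^2 + 21*w - 31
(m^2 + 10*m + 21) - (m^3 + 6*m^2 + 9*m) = -m^3 - 5*m^2 + m + 21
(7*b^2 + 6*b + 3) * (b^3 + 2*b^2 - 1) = 7*b^5 + 20*b^4 + 15*b^3 - b^2 - 6*b - 3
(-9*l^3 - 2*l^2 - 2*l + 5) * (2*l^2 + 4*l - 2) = -18*l^5 - 40*l^4 + 6*l^3 + 6*l^2 + 24*l - 10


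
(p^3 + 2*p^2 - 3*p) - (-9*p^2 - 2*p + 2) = p^3 + 11*p^2 - p - 2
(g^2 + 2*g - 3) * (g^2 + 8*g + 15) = g^4 + 10*g^3 + 28*g^2 + 6*g - 45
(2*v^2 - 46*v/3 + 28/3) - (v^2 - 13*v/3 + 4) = v^2 - 11*v + 16/3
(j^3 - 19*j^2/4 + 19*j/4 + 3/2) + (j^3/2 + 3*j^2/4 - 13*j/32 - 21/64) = 3*j^3/2 - 4*j^2 + 139*j/32 + 75/64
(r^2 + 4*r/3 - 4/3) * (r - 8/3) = r^3 - 4*r^2/3 - 44*r/9 + 32/9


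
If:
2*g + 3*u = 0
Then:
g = -3*u/2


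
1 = 1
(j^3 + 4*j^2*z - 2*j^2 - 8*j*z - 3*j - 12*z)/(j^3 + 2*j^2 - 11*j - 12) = (j + 4*z)/(j + 4)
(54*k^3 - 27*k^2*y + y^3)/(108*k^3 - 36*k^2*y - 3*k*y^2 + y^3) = (-3*k + y)/(-6*k + y)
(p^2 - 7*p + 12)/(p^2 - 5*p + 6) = (p - 4)/(p - 2)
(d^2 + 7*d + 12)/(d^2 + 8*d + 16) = (d + 3)/(d + 4)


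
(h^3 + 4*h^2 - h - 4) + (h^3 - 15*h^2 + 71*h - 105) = 2*h^3 - 11*h^2 + 70*h - 109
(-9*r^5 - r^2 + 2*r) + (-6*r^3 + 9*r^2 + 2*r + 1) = -9*r^5 - 6*r^3 + 8*r^2 + 4*r + 1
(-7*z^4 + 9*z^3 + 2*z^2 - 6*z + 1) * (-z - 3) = 7*z^5 + 12*z^4 - 29*z^3 + 17*z - 3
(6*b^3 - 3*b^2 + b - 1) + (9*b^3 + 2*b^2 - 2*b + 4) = 15*b^3 - b^2 - b + 3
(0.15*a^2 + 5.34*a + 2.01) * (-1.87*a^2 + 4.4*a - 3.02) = -0.2805*a^4 - 9.3258*a^3 + 19.2843*a^2 - 7.2828*a - 6.0702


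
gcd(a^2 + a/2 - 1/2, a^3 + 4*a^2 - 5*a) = 1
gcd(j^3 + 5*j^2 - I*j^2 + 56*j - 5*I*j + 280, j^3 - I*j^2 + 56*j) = j^2 - I*j + 56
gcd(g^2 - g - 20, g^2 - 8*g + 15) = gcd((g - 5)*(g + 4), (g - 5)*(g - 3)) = g - 5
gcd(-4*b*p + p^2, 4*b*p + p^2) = p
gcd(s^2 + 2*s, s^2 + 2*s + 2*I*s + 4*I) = s + 2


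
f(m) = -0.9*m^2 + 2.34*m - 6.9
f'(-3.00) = 7.74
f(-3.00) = -22.02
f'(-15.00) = 29.34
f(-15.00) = -244.50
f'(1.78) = -0.86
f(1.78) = -5.59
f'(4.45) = -5.67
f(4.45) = -14.31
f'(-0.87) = 3.91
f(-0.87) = -9.62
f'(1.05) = 0.45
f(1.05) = -5.44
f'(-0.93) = 4.01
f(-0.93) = -9.85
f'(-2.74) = 7.27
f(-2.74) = -20.07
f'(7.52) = -11.20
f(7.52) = -40.20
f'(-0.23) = 2.75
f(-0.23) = -7.49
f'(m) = 2.34 - 1.8*m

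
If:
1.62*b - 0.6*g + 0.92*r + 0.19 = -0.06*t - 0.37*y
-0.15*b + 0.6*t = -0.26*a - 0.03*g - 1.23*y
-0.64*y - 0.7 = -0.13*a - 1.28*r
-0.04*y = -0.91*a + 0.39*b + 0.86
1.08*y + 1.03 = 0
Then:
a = 10.9466126974823 - 6.39257909557727*t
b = 23.4347838534797 - 14.9160178896803*t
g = 61.40512774107 - 39.1777372867318*t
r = 0.649246314394567*t - 1.0417422039399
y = -0.95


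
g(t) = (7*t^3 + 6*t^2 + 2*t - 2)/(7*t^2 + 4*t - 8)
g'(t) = (-14*t - 4)*(7*t^3 + 6*t^2 + 2*t - 2)/(7*t^2 + 4*t - 8)^2 + (21*t^2 + 12*t + 2)/(7*t^2 + 4*t - 8) = (49*t^4 + 56*t^3 - 158*t^2 - 68*t - 8)/(49*t^4 + 56*t^3 - 96*t^2 - 64*t + 64)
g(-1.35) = 17.10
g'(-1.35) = -434.06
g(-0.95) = 0.82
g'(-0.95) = -3.13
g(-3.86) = -3.99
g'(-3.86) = 0.85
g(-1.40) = -102.07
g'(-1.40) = -13049.00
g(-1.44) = -17.66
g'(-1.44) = -340.56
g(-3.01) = -3.33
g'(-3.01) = 0.67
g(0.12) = 0.22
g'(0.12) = -0.33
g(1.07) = 3.63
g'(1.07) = -6.99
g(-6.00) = -5.95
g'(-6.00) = 0.95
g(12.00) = 12.39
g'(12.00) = 0.99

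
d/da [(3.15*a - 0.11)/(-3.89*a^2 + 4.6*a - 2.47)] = (12.2535*a^2 - 0.8558*a - 7.2745)/(15.1321*a^4 - 35.788*a^3 + 40.3766*a^2 - 22.724*a + 6.1009)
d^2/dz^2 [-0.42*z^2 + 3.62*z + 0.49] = -0.840000000000000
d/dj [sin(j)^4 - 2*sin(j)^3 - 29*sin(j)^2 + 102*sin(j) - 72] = 2*(2*sin(j)^3 - 3*sin(j)^2 - 29*sin(j) + 51)*cos(j)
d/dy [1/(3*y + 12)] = -1/(3*(y + 4)^2)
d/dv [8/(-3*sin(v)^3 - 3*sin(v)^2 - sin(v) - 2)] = 8*(3*sin(v) + 1)^2*cos(v)/(3*sin(v)^3 + 3*sin(v)^2 + sin(v) + 2)^2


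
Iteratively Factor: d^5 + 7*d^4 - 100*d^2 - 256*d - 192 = (d - 4)*(d^4 + 11*d^3 + 44*d^2 + 76*d + 48) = (d - 4)*(d + 2)*(d^3 + 9*d^2 + 26*d + 24) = (d - 4)*(d + 2)*(d + 3)*(d^2 + 6*d + 8) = (d - 4)*(d + 2)^2*(d + 3)*(d + 4)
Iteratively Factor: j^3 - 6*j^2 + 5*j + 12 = (j - 4)*(j^2 - 2*j - 3) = (j - 4)*(j - 3)*(j + 1)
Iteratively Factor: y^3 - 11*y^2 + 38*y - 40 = (y - 4)*(y^2 - 7*y + 10) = (y - 4)*(y - 2)*(y - 5)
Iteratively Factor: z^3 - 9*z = (z + 3)*(z^2 - 3*z) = (z - 3)*(z + 3)*(z)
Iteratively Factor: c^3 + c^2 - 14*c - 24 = (c - 4)*(c^2 + 5*c + 6) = (c - 4)*(c + 2)*(c + 3)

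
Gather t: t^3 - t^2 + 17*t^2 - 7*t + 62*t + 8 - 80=t^3 + 16*t^2 + 55*t - 72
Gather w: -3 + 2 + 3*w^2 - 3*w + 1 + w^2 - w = 4*w^2 - 4*w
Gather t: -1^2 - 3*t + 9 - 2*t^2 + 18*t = -2*t^2 + 15*t + 8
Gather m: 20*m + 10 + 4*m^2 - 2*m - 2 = 4*m^2 + 18*m + 8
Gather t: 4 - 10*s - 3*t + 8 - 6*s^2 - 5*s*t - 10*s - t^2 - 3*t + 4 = -6*s^2 - 20*s - t^2 + t*(-5*s - 6) + 16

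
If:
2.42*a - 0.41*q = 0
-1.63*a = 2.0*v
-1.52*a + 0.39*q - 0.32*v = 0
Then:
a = 0.00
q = 0.00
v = 0.00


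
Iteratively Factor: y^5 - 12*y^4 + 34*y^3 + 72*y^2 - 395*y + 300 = (y - 1)*(y^4 - 11*y^3 + 23*y^2 + 95*y - 300) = (y - 4)*(y - 1)*(y^3 - 7*y^2 - 5*y + 75) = (y - 5)*(y - 4)*(y - 1)*(y^2 - 2*y - 15) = (y - 5)*(y - 4)*(y - 1)*(y + 3)*(y - 5)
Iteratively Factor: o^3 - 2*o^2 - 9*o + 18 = (o - 2)*(o^2 - 9) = (o - 2)*(o + 3)*(o - 3)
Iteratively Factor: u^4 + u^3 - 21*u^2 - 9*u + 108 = (u + 4)*(u^3 - 3*u^2 - 9*u + 27) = (u + 3)*(u + 4)*(u^2 - 6*u + 9) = (u - 3)*(u + 3)*(u + 4)*(u - 3)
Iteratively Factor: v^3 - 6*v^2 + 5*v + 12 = (v + 1)*(v^2 - 7*v + 12) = (v - 3)*(v + 1)*(v - 4)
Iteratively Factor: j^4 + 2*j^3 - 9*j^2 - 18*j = (j + 2)*(j^3 - 9*j) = j*(j + 2)*(j^2 - 9) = j*(j - 3)*(j + 2)*(j + 3)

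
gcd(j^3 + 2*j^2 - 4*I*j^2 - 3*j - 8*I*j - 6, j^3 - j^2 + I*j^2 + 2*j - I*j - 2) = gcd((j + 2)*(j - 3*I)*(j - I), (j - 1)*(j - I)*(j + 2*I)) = j - I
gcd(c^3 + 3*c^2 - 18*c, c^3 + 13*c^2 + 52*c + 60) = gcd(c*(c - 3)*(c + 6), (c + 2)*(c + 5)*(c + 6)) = c + 6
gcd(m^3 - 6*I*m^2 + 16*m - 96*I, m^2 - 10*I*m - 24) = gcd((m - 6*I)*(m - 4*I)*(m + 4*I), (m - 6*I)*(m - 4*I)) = m^2 - 10*I*m - 24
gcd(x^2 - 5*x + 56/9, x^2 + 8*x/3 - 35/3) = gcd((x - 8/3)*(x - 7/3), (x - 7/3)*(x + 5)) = x - 7/3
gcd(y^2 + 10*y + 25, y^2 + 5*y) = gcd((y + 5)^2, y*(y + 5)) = y + 5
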